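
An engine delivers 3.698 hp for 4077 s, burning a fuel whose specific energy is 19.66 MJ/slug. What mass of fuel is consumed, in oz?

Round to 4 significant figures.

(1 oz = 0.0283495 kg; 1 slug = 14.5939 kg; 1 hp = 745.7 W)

3.698 hp → 2757.6 W
E = P × t = 2757.6 × 4077 = 1.12427×10⁷ J
19.66 MJ/slug → 1.34714×10⁶ J/kg
m = E / e_s = 1.12427×10⁷ / 1.34714×10⁶ = 8.34561 kg
In oz: 8.34561 / 0.0283495 = 294.383 oz

294.4 oz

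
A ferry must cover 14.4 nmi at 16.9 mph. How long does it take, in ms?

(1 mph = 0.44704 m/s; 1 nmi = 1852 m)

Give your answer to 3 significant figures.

14.4 nmi × 1852 = 26668.8 m
16.9 mph × 0.44704 = 7.55498 m/s
t = d / v = 26668.8 m / 7.55498 m/s = 3529.96 s
3529.96 s ÷ (0.001 s/ms) = 3.52996×10⁶ ms

3.53×10⁶ ms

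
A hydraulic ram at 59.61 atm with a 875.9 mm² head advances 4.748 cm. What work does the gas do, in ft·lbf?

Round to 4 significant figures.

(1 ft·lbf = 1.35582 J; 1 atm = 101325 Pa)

59.61 atm → 6.03998×10⁶ Pa
875.9 mm² → 8.759×10⁻⁴ m²
F = P × A = 6.03998×10⁶ × 8.759×10⁻⁴ = 5290.42 N
4.748 cm → 0.04748 m
W = F × d = 5290.42 × 0.04748 = 251.189 J
In ft·lbf: 251.189 / 1.35582 = 185.267 ft·lbf

185.3 ft·lbf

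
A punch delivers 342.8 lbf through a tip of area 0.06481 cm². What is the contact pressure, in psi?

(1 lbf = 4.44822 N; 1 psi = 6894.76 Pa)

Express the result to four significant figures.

342.8 lbf × 4.44822 → 1524.85 N
0.06481 cm² × 0.0001 → 6.481×10⁻⁶ m²
P = F / A = 1524.85 N / 6.481×10⁻⁶ m² = 2.3528×10⁸ Pa
2.3528×10⁸ Pa ÷ (6894.76 Pa/psi) = 34124.5 psi

3.412×10⁴ psi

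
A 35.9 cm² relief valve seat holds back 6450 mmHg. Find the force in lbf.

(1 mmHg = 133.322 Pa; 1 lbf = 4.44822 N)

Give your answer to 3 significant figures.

694 lbf

6450 mmHg × 133.322 = 859927 Pa
35.9 cm² × 0.0001 = 0.00359 m²
F = P × A = 859927 Pa × 0.00359 m² = 3087.14 N
3087.14 N ÷ (4.44822 N/lbf) = 694.017 lbf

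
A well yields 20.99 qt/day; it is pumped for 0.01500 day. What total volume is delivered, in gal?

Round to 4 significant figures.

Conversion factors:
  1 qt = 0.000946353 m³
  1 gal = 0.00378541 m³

0.07871 gal

20.99 qt/day → 2.29907×10⁻⁷ m³/s
0.01500 day → 1296 s
V = Q × t = 2.29907×10⁻⁷ × 1296 = 2.97959×10⁻⁴ m³
In gal: 2.97959×10⁻⁴ / 0.00378541 = 0.0787125 gal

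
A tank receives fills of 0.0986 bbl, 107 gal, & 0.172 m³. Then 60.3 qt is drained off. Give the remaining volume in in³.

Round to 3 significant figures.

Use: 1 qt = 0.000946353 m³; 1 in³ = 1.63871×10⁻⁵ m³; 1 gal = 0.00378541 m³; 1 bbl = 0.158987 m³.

0.0986 bbl × 0.158987 → 0.0156761 m³
107 gal × 0.00378541 → 0.405039 m³
0.172 m³ (already m³)
60.3 qt × 0.000946353 → 0.0570651 m³
Result: 0.0156761 + 0.405039 + 0.172 − 0.0570651 = 0.53565 m³
In in³: 0.53565 / 1.63871×10⁻⁵ = 32687.3 in³

3.27×10⁴ in³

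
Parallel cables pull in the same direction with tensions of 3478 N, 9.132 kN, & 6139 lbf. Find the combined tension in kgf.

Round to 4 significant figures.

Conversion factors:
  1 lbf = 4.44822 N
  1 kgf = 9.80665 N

3478 N (already N)
9.132 kN × 1000 = 9132 N
6139 lbf × 4.44822 = 27307.6 N
Combined: 3478 + 9132 + 27307.6 = 39917.6 N
In kgf: 39917.6 / 9.80665 = 4070.46 kgf

4070 kgf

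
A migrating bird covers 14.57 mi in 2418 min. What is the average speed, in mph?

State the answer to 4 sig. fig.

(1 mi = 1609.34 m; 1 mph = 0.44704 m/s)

14.57 mi × 1609.34 → 23448.1 m
2418 min × 60 → 145080 s
v = d / t = 23448.1 m / 145080 s = 0.161622 m/s
0.161622 m/s ÷ (0.44704 m/s/mph) = 0.361538 mph

0.3615 mph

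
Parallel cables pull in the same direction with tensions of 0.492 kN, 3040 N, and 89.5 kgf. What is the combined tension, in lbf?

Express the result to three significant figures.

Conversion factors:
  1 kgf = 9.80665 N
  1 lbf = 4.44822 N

991 lbf

0.492 kN × 1000 = 492 N
3040 N (already N)
89.5 kgf × 9.80665 = 877.695 N
Sum: 492 + 3040 + 877.695 = 4409.7 N
In lbf: 4409.7 / 4.44822 = 991.34 lbf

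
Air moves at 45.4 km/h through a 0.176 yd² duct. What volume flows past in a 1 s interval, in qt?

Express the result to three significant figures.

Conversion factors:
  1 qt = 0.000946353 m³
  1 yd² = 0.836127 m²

1960 qt

45.4 km/h × (1/3.6) → 12.6111 m/s
0.176 yd² × 0.836127 → 0.147158 m²
V = v × A × t = 12.6111 m/s × 0.147158 m² × 1 s = 1.85582 m³
1.85582 m³ ÷ (0.000946353 m³/qt) = 1961.02 qt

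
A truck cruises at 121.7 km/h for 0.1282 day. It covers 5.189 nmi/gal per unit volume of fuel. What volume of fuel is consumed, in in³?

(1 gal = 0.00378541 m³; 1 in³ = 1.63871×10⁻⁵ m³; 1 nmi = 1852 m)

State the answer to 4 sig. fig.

121.7 km/h → 33.8056 m/s
0.1282 day → 11076.5 s
d = v × t = 33.8056 × 11076.5 = 374448 m
5.189 nmi/gal → 2.5387×10⁶ m/m³
V = d / (distance per unit fuel) = 374448 / 2.5387×10⁶ = 0.147496 m³
In in³: 0.147496 / 1.63871×10⁻⁵ = 9000.74 in³

9001 in³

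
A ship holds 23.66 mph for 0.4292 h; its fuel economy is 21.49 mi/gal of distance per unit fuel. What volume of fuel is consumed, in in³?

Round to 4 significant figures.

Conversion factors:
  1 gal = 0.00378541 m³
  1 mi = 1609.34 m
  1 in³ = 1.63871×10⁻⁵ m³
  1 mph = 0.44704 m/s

23.66 mph → 10.577 m/s
0.4292 h → 1545.12 s
d = v × t = 10.577 × 1545.12 = 16342.7 m
21.49 mi/gal → 9.13632×10⁶ m/m³
V = d / (distance per unit fuel) = 16342.7 / 9.13632×10⁶ = 0.00178876 m³
In in³: 0.00178876 / 1.63871×10⁻⁵ = 109.157 in³

109.2 in³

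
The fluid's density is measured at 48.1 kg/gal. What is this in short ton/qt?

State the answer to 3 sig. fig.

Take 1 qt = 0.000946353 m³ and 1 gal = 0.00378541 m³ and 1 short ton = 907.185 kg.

48.1 kg/gal ÷ 0.00378541 m³/gal = 12706.7 kg/m³
12706.7 kg/m³ ÷ 907.185 kg/short ton × 0.000946353 m³/qt = 0.0132553 short ton/qt

0.0133 short ton/qt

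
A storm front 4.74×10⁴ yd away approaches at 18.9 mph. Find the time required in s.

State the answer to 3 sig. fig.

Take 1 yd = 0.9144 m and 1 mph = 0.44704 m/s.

4.74×10⁴ yd × 0.9144 = 43342.6 m
18.9 mph × 0.44704 = 8.44906 m/s
t = d / v = 43342.6 m / 8.44906 m/s = 5129.87 s

5130 s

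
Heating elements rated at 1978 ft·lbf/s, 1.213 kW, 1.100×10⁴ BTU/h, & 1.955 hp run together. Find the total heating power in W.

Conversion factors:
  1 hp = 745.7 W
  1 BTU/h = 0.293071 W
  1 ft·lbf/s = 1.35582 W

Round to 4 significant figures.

1978 ft·lbf/s × 1.35582 → 2681.81 W
1.213 kW × 1000 → 1213 W
1.100×10⁴ BTU/h × 0.293071 → 3223.78 W
1.955 hp × 745.7 → 1457.84 W
Total: 2681.81 + 1213 + 3223.78 + 1457.84 = 8576.43 W

8576 W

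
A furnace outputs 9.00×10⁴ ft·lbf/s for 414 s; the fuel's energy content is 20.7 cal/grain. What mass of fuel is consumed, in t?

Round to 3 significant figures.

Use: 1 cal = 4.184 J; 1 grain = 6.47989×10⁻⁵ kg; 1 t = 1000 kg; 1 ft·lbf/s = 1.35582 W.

9.00×10⁴ ft·lbf/s → 122024 W
E = P × t = 122024 × 414 = 5.05179×10⁷ J
20.7 cal/grain → 1.33658×10⁶ J/kg
m = E / e_s = 5.05179×10⁷ / 1.33658×10⁶ = 37.7964 kg
In t: 37.7964 / 1000 = 0.0377964 t

0.0378 t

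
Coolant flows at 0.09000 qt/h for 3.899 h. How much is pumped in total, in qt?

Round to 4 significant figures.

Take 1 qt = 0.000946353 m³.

0.09000 qt/h → 2.36588×10⁻⁸ m³/s
3.899 h → 14036.4 s
V = Q × t = 2.36588×10⁻⁸ × 14036.4 = 3.32084×10⁻⁴ m³
In qt: 3.32084×10⁻⁴ / 0.000946353 = 0.350909 qt

0.3509 qt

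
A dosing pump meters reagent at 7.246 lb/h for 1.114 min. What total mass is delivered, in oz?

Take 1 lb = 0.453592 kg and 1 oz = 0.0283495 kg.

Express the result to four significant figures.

2.153 oz

7.246 lb/h → 9.1298×10⁻⁴ kg/s
1.114 min → 66.84 s
m = ṁ × t = 9.1298×10⁻⁴ × 66.84 = 0.0610236 kg
In oz: 0.0610236 / 0.0283495 = 2.15255 oz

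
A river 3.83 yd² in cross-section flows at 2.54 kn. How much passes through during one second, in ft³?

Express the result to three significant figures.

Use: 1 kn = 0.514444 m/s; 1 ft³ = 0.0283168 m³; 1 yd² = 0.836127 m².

148 ft³

2.54 kn × 0.514444 → 1.30669 m/s
3.83 yd² × 0.836127 → 3.20237 m²
V = v × A × t = 1.30669 m/s × 3.20237 m² × 1 s = 4.1845 m³
4.1845 m³ ÷ (0.0283168 m³/ft³) = 147.774 ft³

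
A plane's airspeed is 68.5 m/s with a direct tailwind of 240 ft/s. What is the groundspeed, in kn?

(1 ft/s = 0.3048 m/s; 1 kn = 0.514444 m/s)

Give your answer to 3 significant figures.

275 kn

68.5 m/s (already m/s)
240 ft/s × 0.3048 → 73.152 m/s
Total: 68.5 + 73.152 = 141.652 m/s
In kn: 141.652 / 0.514444 = 275.35 kn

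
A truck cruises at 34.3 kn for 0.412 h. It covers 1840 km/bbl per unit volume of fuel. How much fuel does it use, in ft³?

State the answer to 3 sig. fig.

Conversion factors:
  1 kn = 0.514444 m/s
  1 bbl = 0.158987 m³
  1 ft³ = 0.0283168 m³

34.3 kn → 17.6454 m/s
0.412 h → 1483.2 s
d = v × t = 17.6454 × 1483.2 = 26171.7 m
1840 km/bbl → 1.15733×10⁷ m/m³
V = d / (distance per unit fuel) = 26171.7 / 1.15733×10⁷ = 0.00226139 m³
In ft³: 0.00226139 / 0.0283168 = 0.0798604 ft³

0.0799 ft³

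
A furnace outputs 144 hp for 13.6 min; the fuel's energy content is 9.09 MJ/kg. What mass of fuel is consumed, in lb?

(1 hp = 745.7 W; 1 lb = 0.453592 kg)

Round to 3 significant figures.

21.3 lb

144 hp → 107381 W
13.6 min → 816 s
E = P × t = 107381 × 816 = 8.76229×10⁷ J
9.09 MJ/kg → 9.09×10⁶ J/kg
m = E / e_s = 8.76229×10⁷ / 9.09×10⁶ = 9.63948 kg
In lb: 9.63948 / 0.453592 = 21.2514 lb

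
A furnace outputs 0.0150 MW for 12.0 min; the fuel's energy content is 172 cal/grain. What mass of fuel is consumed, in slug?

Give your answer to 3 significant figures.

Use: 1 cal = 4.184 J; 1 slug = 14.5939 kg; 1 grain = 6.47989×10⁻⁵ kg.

0.0150 MW → 15000 W
12.0 min → 720 s
E = P × t = 15000 × 720 = 1.08×10⁷ J
172 cal/grain → 1.11059×10⁷ J/kg
m = E / e_s = 1.08×10⁷ / 1.11059×10⁷ = 0.972456 kg
In slug: 0.972456 / 14.5939 = 0.0666344 slug

0.0666 slug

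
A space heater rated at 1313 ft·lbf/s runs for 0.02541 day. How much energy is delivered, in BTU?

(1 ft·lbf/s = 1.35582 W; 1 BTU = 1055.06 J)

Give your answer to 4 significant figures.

3704 BTU

1313 ft·lbf/s × 1.35582 → 1780.19 W
0.02541 day × 86400 → 2195.42 s
E = P × t = 1780.19 W × 2195.42 s = 3.90826×10⁶ J
3.90826×10⁶ J ÷ (1055.06 J/BTU) = 3704.3 BTU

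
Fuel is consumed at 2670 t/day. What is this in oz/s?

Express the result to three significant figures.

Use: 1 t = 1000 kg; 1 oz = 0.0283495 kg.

2670 t/day × 1000 kg/t ÷ 86400 s/day = 30.9028 kg/s
30.9028 kg/s ÷ 0.0283495 kg/oz = 1090.07 oz/s

1090 oz/s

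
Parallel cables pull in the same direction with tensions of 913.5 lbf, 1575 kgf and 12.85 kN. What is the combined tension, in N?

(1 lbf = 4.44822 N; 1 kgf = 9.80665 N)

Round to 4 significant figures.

3.236×10⁴ N

913.5 lbf × 4.44822 = 4063.45 N
1575 kgf × 9.80665 = 15445.5 N
12.85 kN × 1000 = 12850 N
Total: 4063.45 + 15445.5 + 12850 = 32359 N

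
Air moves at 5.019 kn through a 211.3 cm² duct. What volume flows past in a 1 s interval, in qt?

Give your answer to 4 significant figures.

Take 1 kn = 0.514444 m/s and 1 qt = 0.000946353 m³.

5.019 kn × 0.514444 → 2.58199 m/s
211.3 cm² × 0.0001 → 0.02113 m²
V = v × A × t = 2.58199 m/s × 0.02113 m² × 1 s = 0.0545574 m³
0.0545574 m³ ÷ (0.000946353 m³/qt) = 57.6502 qt

57.65 qt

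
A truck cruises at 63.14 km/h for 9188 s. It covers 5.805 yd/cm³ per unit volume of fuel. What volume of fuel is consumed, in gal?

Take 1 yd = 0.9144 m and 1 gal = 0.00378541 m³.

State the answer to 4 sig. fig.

8.020 gal

63.14 km/h → 17.5389 m/s
d = v × t = 17.5389 × 9188 = 161147 m
5.805 yd/cm³ → 5.30809×10⁶ m/m³
V = d / (distance per unit fuel) = 161147 / 5.30809×10⁶ = 0.0303588 m³
In gal: 0.0303588 / 0.00378541 = 8.01995 gal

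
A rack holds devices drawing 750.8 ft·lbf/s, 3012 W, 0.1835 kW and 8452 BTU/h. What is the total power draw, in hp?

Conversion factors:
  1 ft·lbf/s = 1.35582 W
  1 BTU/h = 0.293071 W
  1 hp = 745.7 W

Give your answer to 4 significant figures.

750.8 ft·lbf/s × 1.35582 → 1017.95 W
3012 W (already W)
0.1835 kW × 1000 → 183.5 W
8452 BTU/h × 0.293071 → 2477.04 W
Sum: 1017.95 + 3012 + 183.5 + 2477.04 = 6690.49 W
In hp: 6690.49 / 745.7 = 8.97209 hp

8.972 hp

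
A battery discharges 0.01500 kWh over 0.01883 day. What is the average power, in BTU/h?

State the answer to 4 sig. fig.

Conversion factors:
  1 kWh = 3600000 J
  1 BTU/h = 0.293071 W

113.3 BTU/h

0.01500 kWh × 3600000 → 54000 J
0.01883 day × 86400 → 1626.91 s
P = E / t = 54000 J / 1626.91 s = 33.1918 W
33.1918 W ÷ (0.293071 W/BTU/h) = 113.255 BTU/h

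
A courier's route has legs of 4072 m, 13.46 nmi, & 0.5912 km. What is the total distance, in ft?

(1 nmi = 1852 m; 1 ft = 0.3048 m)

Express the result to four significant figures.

9.708×10⁴ ft

4072 m (already m)
13.46 nmi × 1852 → 24927.9 m
0.5912 km × 1000 → 591.2 m
Total: 4072 + 24927.9 + 591.2 = 29591.1 m
In ft: 29591.1 / 0.3048 = 97083.7 ft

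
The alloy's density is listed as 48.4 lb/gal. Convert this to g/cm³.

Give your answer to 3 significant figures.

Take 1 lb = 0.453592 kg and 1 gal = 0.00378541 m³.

48.4 lb/gal × 0.453592 kg/lb ÷ 0.00378541 m³/gal = 5799.6 kg/m³
5799.6 kg/m³ ÷ 0.001 kg/g × 10⁻⁶ m³/cm³ = 5.7996 g/cm³

5.80 g/cm³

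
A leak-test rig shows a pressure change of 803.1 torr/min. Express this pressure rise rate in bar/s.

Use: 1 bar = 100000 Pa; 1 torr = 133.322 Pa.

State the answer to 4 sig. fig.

803.1 torr/min × 133.322 Pa/torr ÷ 60 s/min = 1784.51 Pa/s
1784.51 Pa/s ÷ 100000 Pa/bar = 0.0178451 bar/s

0.01785 bar/s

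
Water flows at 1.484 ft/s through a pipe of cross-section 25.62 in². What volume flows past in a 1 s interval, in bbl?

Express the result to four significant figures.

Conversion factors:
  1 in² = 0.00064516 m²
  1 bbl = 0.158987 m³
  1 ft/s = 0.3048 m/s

0.04703 bbl

1.484 ft/s × 0.3048 → 0.452323 m/s
25.62 in² × 0.00064516 → 0.016529 m²
V = v × A × t = 0.452323 m/s × 0.016529 m² × 1 s = 0.00747645 m³
0.00747645 m³ ÷ (0.158987 m³/bbl) = 0.0470255 bbl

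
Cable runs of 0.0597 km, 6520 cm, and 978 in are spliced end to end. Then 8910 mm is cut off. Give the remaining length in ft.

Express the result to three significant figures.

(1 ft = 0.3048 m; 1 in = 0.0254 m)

0.0597 km × 1000 → 59.7 m
6520 cm × 0.01 → 65.2 m
978 in × 0.0254 → 24.8412 m
8910 mm × 0.001 → 8.91 m
Sum: 59.7 + 65.2 + 24.8412 − 8.91 = 140.831 m
In ft: 140.831 / 0.3048 = 462.044 ft

462 ft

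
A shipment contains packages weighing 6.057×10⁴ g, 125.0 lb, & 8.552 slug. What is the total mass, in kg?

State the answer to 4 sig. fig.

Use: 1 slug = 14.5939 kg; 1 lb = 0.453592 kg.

6.057×10⁴ g × 0.001 → 60.57 kg
125.0 lb × 0.453592 → 56.699 kg
8.552 slug × 14.5939 → 124.807 kg
Combined: 60.57 + 56.699 + 124.807 = 242.076 kg

242.1 kg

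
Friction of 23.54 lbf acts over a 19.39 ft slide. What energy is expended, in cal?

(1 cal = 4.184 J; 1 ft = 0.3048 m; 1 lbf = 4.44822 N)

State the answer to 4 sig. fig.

147.9 cal

23.54 lbf × 4.44822 → 104.711 N
19.39 ft × 0.3048 → 5.91007 m
W = F × d = 104.711 N × 5.91007 m = 618.849 J
618.849 J ÷ (4.184 J/cal) = 147.908 cal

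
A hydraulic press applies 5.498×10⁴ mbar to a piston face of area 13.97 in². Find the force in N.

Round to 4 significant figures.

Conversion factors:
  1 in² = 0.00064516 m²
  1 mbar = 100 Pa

5.498×10⁴ mbar × 100 → 5.498×10⁶ Pa
13.97 in² × 0.00064516 → 0.00901289 m²
F = P × A = 5.498×10⁶ Pa × 0.00901289 m² = 49552.9 N

4.955×10⁴ N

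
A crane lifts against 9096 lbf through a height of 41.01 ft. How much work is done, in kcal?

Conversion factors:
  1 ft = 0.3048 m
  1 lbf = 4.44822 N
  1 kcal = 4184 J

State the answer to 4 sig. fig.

9096 lbf × 4.44822 = 40461 N
41.01 ft × 0.3048 = 12.4998 m
W = F × d = 40461 N × 12.4998 m = 505754 J
505754 J ÷ (4184 J/kcal) = 120.878 kcal

120.9 kcal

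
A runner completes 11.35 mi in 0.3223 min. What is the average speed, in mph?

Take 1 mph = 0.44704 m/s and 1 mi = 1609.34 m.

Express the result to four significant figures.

11.35 mi × 1609.34 → 18266 m
0.3223 min × 60 → 19.338 s
v = d / t = 18266 m / 19.338 s = 944.565 m/s
944.565 m/s ÷ (0.44704 m/s/mph) = 2112.93 mph

2113 mph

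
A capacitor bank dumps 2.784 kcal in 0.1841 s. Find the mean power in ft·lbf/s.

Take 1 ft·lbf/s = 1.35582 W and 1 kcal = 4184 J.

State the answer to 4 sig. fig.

2.784 kcal × 4184 → 11648.3 J
P = E / t = 11648.3 J / 0.1841 s = 63271.6 W
63271.6 W ÷ (1.35582 W/ft·lbf/s) = 46666.7 ft·lbf/s

4.667×10⁴ ft·lbf/s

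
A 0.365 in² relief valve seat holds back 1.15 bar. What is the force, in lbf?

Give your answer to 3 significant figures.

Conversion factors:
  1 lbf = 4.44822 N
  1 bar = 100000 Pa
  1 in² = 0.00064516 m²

1.15 bar × 100000 = 115000 Pa
0.365 in² × 0.00064516 = 2.35483×10⁻⁴ m²
F = P × A = 115000 Pa × 2.35483×10⁻⁴ m² = 27.0805 N
27.0805 N ÷ (4.44822 N/lbf) = 6.08794 lbf

6.09 lbf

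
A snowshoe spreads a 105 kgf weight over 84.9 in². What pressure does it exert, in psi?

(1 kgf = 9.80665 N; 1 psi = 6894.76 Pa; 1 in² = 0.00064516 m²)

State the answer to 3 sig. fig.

105 kgf × 9.80665 = 1029.7 N
84.9 in² × 0.00064516 = 0.0547741 m²
P = F / A = 1029.7 N / 0.0547741 m² = 18799 Pa
18799 Pa ÷ (6894.76 Pa/psi) = 2.72656 psi

2.73 psi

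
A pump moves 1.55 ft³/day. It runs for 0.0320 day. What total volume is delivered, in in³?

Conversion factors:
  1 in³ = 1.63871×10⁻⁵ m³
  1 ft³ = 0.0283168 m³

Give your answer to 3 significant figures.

85.7 in³

1.55 ft³/day → 5.07998×10⁻⁷ m³/s
0.0320 day → 2764.8 s
V = Q × t = 5.07998×10⁻⁷ × 2764.8 = 0.00140451 m³
In in³: 0.00140451 / 1.63871×10⁻⁵ = 85.7083 in³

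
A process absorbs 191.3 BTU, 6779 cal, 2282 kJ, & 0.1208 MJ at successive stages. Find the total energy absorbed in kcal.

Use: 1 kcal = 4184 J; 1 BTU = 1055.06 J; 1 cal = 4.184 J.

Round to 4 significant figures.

191.3 BTU × 1055.06 = 201833 J
6779 cal × 4.184 = 28363.3 J
2282 kJ × 1000 = 2.282×10⁶ J
0.1208 MJ × 1000000 = 120800 J
Total: 201833 + 28363.3 + 2.282×10⁶ + 120800 = 2.633×10⁶ J
In kcal: 2.633×10⁶ / 4184 = 629.302 kcal

629.3 kcal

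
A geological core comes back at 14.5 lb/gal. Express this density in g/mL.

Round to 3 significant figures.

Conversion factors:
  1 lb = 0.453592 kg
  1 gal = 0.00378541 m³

1.74 g/mL

14.5 lb/gal × 0.453592 kg/lb ÷ 0.00378541 m³/gal = 1737.48 kg/m³
1737.48 kg/m³ ÷ 0.001 kg/g × 10⁻⁶ m³/mL = 1.73748 g/mL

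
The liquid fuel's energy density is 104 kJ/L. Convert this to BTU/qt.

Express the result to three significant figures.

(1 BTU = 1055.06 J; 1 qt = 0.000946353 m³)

93.3 BTU/qt

104 kJ/L × 1000 J/kJ ÷ 0.001 m³/L = 1.04×10⁸ J/m³
1.04×10⁸ J/m³ ÷ 1055.06 J/BTU × 0.000946353 m³/qt = 93.2845 BTU/qt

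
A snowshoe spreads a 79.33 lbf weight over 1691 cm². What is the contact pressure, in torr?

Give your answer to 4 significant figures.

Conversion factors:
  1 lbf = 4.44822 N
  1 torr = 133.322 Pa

15.65 torr

79.33 lbf × 4.44822 → 352.877 N
1691 cm² × 0.0001 → 0.1691 m²
P = F / A = 352.877 N / 0.1691 m² = 2086.79 Pa
2086.79 Pa ÷ (133.322 Pa/torr) = 15.6523 torr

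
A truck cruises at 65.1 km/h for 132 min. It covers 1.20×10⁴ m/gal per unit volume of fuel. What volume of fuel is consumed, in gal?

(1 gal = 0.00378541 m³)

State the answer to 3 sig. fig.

11.9 gal

65.1 km/h → 18.0833 m/s
132 min → 7920 s
d = v × t = 18.0833 × 7920 = 143220 m
1.20×10⁴ m/gal → 3.17007×10⁶ m/m³
V = d / (distance per unit fuel) = 143220 / 3.17007×10⁶ = 0.0451788 m³
In gal: 0.0451788 / 0.00378541 = 11.935 gal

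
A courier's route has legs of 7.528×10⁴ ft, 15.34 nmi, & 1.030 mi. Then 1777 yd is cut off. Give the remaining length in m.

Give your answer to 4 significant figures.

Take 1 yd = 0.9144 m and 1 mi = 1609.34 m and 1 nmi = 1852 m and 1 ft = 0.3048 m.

7.528×10⁴ ft × 0.3048 = 22945.3 m
15.34 nmi × 1852 = 28409.7 m
1.030 mi × 1609.34 = 1657.62 m
1777 yd × 0.9144 = 1624.89 m
Sum: 22945.3 + 28409.7 + 1657.62 − 1624.89 = 51387.7 m

5.139×10⁴ m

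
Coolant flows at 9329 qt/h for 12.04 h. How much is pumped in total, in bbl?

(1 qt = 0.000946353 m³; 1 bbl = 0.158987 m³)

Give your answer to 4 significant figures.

668.6 bbl

9329 qt/h → 0.00245237 m³/s
12.04 h → 43344 s
V = Q × t = 0.00245237 × 43344 = 106.296 m³
In bbl: 106.296 / 0.158987 = 668.583 bbl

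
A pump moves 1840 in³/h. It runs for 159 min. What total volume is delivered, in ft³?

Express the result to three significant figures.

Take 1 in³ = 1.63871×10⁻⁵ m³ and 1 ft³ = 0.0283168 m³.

2.82 ft³

1840 in³/h → 8.37563×10⁻⁶ m³/s
159 min → 9540 s
V = Q × t = 8.37563×10⁻⁶ × 9540 = 0.0799035 m³
In ft³: 0.0799035 / 0.0283168 = 2.82177 ft³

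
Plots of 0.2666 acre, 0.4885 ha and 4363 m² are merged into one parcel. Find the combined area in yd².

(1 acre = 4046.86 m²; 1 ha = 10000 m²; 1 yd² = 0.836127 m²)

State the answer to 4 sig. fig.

1.235×10⁴ yd²

0.2666 acre × 4046.86 = 1078.89 m²
0.4885 ha × 10000 = 4885 m²
4363 m² (already m²)
Sum: 1078.89 + 4885 + 4363 = 10326.9 m²
In yd²: 10326.9 / 0.836127 = 12350.9 yd²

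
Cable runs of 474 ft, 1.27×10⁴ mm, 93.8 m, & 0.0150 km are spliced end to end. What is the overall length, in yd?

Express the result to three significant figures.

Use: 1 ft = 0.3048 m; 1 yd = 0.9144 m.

291 yd

474 ft × 0.3048 → 144.475 m
1.27×10⁴ mm × 0.001 → 12.7 m
93.8 m (already m)
0.0150 km × 1000 → 15 m
Total: 144.475 + 12.7 + 93.8 + 15 = 265.975 m
In yd: 265.975 / 0.9144 = 290.874 yd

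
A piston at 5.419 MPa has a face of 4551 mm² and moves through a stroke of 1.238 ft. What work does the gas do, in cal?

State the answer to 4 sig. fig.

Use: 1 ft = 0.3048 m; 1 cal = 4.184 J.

5.419 MPa → 5.419×10⁶ Pa
4551 mm² → 0.004551 m²
F = P × A = 5.419×10⁶ × 0.004551 = 24661.9 N
1.238 ft → 0.377342 m
W = F × d = 24661.9 × 0.377342 = 9305.97 J
In cal: 9305.97 / 4.184 = 2224.18 cal

2224 cal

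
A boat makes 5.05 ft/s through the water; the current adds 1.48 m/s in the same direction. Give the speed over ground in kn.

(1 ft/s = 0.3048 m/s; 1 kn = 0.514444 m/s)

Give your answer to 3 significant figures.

5.05 ft/s × 0.3048 = 1.53924 m/s
1.48 m/s (already m/s)
Sum: 1.53924 + 1.48 = 3.01924 m/s
In kn: 3.01924 / 0.514444 = 5.86894 kn

5.87 kn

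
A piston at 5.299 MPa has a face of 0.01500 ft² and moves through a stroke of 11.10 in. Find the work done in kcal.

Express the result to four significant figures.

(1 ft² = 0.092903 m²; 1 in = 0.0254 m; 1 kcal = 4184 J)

0.4976 kcal

5.299 MPa → 5.299×10⁶ Pa
0.01500 ft² → 0.00139354 m²
F = P × A = 5.299×10⁶ × 0.00139354 = 7384.37 N
11.10 in → 0.28194 m
W = F × d = 7384.37 × 0.28194 = 2081.95 J
In kcal: 2081.95 / 4184 = 0.497598 kcal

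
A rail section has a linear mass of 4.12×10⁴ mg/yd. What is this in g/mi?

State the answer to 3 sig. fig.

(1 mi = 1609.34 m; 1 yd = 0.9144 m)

7.25×10⁴ g/mi

4.12×10⁴ mg/yd × 10⁻⁶ kg/mg ÷ 0.9144 m/yd = 0.0450569 kg/m
0.0450569 kg/m ÷ 0.001 kg/g × 1609.34 m/mi = 72511.9 g/mi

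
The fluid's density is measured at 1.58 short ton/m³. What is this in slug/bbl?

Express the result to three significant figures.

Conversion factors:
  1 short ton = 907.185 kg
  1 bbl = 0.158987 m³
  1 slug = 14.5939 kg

15.6 slug/bbl

1.58 short ton/m³ × 907.185 kg/short ton = 1433.35 kg/m³
1433.35 kg/m³ ÷ 14.5939 kg/slug × 0.158987 m³/bbl = 15.615 slug/bbl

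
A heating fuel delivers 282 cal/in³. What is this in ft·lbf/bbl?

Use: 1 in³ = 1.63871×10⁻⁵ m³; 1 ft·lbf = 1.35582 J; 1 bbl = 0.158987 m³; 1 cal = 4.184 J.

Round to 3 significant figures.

282 cal/in³ × 4.184 J/cal ÷ 1.63871×10⁻⁵ m³/in³ = 7.2001×10⁷ J/m³
7.2001×10⁷ J/m³ ÷ 1.35582 J/ft·lbf × 0.158987 m³/bbl = 8.44303×10⁶ ft·lbf/bbl

8.44×10⁶ ft·lbf/bbl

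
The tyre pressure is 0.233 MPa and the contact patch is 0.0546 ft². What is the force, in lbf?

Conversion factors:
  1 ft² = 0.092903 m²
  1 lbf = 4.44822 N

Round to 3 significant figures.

0.233 MPa × 1000000 = 233000 Pa
0.0546 ft² × 0.092903 = 0.0050725 m²
F = P × A = 233000 Pa × 0.0050725 m² = 1181.89 N
1181.89 N ÷ (4.44822 N/lbf) = 265.7 lbf

266 lbf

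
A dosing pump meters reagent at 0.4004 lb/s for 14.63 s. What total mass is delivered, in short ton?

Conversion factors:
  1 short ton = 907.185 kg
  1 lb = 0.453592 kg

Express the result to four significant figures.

0.002929 short ton

0.4004 lb/s → 0.181618 kg/s
m = ṁ × t = 0.181618 × 14.63 = 2.65707 kg
In short ton: 2.65707 / 907.185 = 0.00292892 short ton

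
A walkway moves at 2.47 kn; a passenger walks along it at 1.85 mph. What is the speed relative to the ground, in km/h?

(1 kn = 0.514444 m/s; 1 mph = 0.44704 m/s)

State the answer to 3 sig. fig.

2.47 kn × 0.514444 = 1.27068 m/s
1.85 mph × 0.44704 = 0.827024 m/s
Total: 1.27068 + 0.827024 = 2.0977 m/s
In km/h: 2.0977 / (1/3.6) = 7.55172 km/h

7.55 km/h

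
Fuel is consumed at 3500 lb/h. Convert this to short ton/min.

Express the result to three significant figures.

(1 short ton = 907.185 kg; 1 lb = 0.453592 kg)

0.0292 short ton/min

3500 lb/h × 0.453592 kg/lb ÷ 3600 s/h = 0.440992 kg/s
0.440992 kg/s ÷ 907.185 kg/short ton × 60 s/min = 0.0291666 short ton/min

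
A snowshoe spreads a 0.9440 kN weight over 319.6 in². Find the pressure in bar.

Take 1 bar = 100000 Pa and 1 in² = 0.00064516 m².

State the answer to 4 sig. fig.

0.04578 bar

0.9440 kN × 1000 → 944 N
319.6 in² × 0.00064516 → 0.206193 m²
P = F / A = 944 N / 0.206193 m² = 4578.23 Pa
4578.23 Pa ÷ (100000 Pa/bar) = 0.0457823 bar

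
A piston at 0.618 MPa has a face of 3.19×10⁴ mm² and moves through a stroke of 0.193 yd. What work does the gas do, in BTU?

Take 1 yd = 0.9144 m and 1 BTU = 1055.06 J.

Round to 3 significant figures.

0.618 MPa → 618000 Pa
3.19×10⁴ mm² → 0.0319 m²
F = P × A = 618000 × 0.0319 = 19714.2 N
0.193 yd → 0.176479 m
W = F × d = 19714.2 × 0.176479 = 3479.14 J
In BTU: 3479.14 / 1055.06 = 3.29758 BTU

3.30 BTU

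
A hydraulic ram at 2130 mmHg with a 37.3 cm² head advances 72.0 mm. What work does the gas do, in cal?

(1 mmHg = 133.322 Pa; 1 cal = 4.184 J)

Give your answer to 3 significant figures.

2130 mmHg → 283976 Pa
37.3 cm² → 0.00373 m²
F = P × A = 283976 × 0.00373 = 1059.23 N
72.0 mm → 0.072 m
W = F × d = 1059.23 × 0.072 = 76.2646 J
In cal: 76.2646 / 4.184 = 18.2277 cal

18.2 cal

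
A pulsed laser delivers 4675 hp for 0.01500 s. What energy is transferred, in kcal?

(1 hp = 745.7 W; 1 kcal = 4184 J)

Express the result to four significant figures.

4675 hp × 745.7 = 3.48615×10⁶ W
E = P × t = 3.48615×10⁶ W × 0.015 s = 52292.2 J
52292.2 J ÷ (4184 J/kcal) = 12.4981 kcal

12.50 kcal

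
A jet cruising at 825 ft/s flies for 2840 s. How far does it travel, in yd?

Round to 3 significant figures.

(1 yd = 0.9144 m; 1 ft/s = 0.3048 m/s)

825 ft/s × 0.3048 = 251.46 m/s
d = v × t = 251.46 m/s × 2840 s = 714146 m
714146 m ÷ (0.9144 m/yd) = 781000 yd

7.81×10⁵ yd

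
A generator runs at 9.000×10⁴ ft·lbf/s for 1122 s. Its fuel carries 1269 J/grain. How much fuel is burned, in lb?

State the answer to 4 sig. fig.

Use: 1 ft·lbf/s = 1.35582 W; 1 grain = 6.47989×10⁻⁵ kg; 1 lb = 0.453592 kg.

15.41 lb

9.000×10⁴ ft·lbf/s → 122024 W
E = P × t = 122024 × 1122 = 1.36911×10⁸ J
1269 J/grain → 1.95837×10⁷ J/kg
m = E / e_s = 1.36911×10⁸ / 1.95837×10⁷ = 6.99107 kg
In lb: 6.99107 / 0.453592 = 15.4127 lb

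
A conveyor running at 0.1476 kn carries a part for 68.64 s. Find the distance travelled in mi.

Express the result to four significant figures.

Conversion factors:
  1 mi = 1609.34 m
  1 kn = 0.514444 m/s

0.1476 kn × 0.514444 → 0.0759319 m/s
d = v × t = 0.0759319 m/s × 68.64 s = 5.21197 m
5.21197 m ÷ (1609.34 m/mi) = 0.00323858 mi

0.003239 mi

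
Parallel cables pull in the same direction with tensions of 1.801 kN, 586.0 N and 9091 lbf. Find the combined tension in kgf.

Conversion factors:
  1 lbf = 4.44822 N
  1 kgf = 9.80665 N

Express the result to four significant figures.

1.801 kN × 1000 = 1801 N
586.0 N (already N)
9091 lbf × 4.44822 = 40438.8 N
Sum: 1801 + 586 + 40438.8 = 42825.8 N
In kgf: 42825.8 / 9.80665 = 4367.02 kgf

4367 kgf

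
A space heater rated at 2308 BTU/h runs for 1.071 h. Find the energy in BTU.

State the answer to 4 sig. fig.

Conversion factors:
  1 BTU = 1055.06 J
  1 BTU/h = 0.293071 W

2472 BTU

2308 BTU/h × 0.293071 = 676.408 W
1.071 h × 3600 = 3855.6 s
E = P × t = 676.408 W × 3855.6 s = 2.60796×10⁶ J
2.60796×10⁶ J ÷ (1055.06 J/BTU) = 2471.86 BTU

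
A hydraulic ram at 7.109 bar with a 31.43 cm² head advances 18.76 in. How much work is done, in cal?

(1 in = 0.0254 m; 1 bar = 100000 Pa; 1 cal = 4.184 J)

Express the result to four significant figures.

254.5 cal

7.109 bar → 710900 Pa
31.43 cm² → 0.003143 m²
F = P × A = 710900 × 0.003143 = 2234.36 N
18.76 in → 0.476504 m
W = F × d = 2234.36 × 0.476504 = 1064.68 J
In cal: 1064.68 / 4.184 = 254.465 cal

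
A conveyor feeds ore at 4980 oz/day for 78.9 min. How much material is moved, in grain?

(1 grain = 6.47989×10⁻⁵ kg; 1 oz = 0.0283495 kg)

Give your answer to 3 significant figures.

4980 oz/day → 0.00163403 kg/s
78.9 min → 4734 s
m = ṁ × t = 0.00163403 × 4734 = 7.7355 kg
In grain: 7.7355 / 6.47989×10⁻⁵ = 119377 grain

1.19×10⁵ grain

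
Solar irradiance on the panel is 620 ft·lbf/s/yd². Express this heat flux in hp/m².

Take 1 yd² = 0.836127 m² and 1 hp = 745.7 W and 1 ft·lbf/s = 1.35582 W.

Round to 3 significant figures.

620 ft·lbf/s/yd² × 1.35582 W/ft·lbf/s ÷ 0.836127 m²/yd² = 1005.36 W/m²
1005.36 W/m² ÷ 745.7 W/hp = 1.34821 hp/m²

1.35 hp/m²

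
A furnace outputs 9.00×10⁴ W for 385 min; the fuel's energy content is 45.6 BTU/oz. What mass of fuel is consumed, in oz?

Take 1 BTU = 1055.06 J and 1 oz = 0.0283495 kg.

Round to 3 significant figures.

4.32×10⁴ oz

385 min → 23100 s
E = P × t = 90000 × 23100 = 2.079×10⁹ J
45.6 BTU/oz → 1.69706×10⁶ J/kg
m = E / e_s = 2.079×10⁹ / 1.69706×10⁶ = 1225.06 kg
In oz: 1225.06 / 0.0283495 = 43212.8 oz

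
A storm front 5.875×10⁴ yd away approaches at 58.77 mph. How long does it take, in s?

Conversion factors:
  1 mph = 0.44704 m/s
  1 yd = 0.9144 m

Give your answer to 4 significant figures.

2045 s

5.875×10⁴ yd × 0.9144 → 53721 m
58.77 mph × 0.44704 → 26.2725 m/s
t = d / v = 53721 m / 26.2725 m/s = 2044.76 s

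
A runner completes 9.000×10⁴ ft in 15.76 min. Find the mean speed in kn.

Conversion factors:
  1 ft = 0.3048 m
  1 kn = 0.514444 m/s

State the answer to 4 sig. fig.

9.000×10⁴ ft × 0.3048 = 27432 m
15.76 min × 60 = 945.6 s
v = d / t = 27432 m / 945.6 s = 29.0102 m/s
29.0102 m/s ÷ (0.514444 m/s/kn) = 56.3914 kn

56.39 kn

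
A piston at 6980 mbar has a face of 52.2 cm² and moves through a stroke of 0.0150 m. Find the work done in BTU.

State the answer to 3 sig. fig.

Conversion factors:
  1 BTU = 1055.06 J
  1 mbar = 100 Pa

6980 mbar → 698000 Pa
52.2 cm² → 0.00522 m²
F = P × A = 698000 × 0.00522 = 3643.56 N
W = F × d = 3643.56 × 0.015 = 54.6534 J
In BTU: 54.6534 / 1055.06 = 0.0518012 BTU

0.0518 BTU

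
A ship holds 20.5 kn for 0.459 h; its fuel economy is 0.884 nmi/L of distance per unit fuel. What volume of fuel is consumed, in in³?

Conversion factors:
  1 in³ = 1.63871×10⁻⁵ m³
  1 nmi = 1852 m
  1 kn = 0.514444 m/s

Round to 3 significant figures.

20.5 kn → 10.5461 m/s
0.459 h → 1652.4 s
d = v × t = 10.5461 × 1652.4 = 17426.4 m
0.884 nmi/L → 1.63717×10⁶ m/m³
V = d / (distance per unit fuel) = 17426.4 / 1.63717×10⁶ = 0.0106442 m³
In in³: 0.0106442 / 1.63871×10⁻⁵ = 649.548 in³

650 in³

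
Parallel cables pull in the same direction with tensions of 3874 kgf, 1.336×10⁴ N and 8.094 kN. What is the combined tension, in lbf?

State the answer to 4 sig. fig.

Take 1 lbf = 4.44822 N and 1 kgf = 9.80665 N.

1.336×10⁴ lbf

3874 kgf × 9.80665 = 37991 N
1.336×10⁴ N (already N)
8.094 kN × 1000 = 8094 N
Combined: 37991 + 13360 + 8094 = 59445 N
In lbf: 59445 / 4.44822 = 13363.8 lbf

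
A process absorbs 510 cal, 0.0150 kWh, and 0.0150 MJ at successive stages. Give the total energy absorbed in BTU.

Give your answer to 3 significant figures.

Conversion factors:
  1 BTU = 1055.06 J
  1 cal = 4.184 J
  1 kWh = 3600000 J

510 cal × 4.184 = 2133.84 J
0.0150 kWh × 3600000 = 54000 J
0.0150 MJ × 1000000 = 15000 J
Sum: 2133.84 + 54000 + 15000 = 71133.8 J
In BTU: 71133.8 / 1055.06 = 67.4216 BTU

67.4 BTU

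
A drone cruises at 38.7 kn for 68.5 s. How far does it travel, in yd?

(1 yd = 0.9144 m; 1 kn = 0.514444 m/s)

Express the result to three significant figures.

38.7 kn × 0.514444 → 19.909 m/s
d = v × t = 19.909 m/s × 68.5 s = 1363.77 m
1363.77 m ÷ (0.9144 m/yd) = 1491.44 yd

1490 yd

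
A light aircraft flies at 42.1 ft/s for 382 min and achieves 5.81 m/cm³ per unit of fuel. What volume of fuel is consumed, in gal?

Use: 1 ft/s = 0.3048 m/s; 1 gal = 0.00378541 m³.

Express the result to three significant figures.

42.1 ft/s → 12.8321 m/s
382 min → 22920 s
d = v × t = 12.8321 × 22920 = 294112 m
5.81 m/cm³ → 5.81×10⁶ m/m³
V = d / (distance per unit fuel) = 294112 / 5.81×10⁶ = 0.0506217 m³
In gal: 0.0506217 / 0.00378541 = 13.3728 gal

13.4 gal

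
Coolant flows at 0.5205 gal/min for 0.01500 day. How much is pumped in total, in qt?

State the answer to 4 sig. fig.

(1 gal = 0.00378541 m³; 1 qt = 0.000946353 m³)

44.97 qt

0.5205 gal/min → 3.28384×10⁻⁵ m³/s
0.01500 day → 1296 s
V = Q × t = 3.28384×10⁻⁵ × 1296 = 0.0425586 m³
In qt: 0.0425586 / 0.000946353 = 44.9712 qt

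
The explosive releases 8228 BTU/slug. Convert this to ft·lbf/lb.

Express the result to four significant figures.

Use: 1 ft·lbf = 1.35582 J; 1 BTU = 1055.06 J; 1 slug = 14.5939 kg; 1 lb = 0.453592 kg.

8228 BTU/slug × 1055.06 J/BTU ÷ 14.5939 kg/slug = 594840 J/kg
594840 J/kg ÷ 1.35582 J/ft·lbf × 0.453592 kg/lb = 199005 ft·lbf/lb

1.990×10⁵ ft·lbf/lb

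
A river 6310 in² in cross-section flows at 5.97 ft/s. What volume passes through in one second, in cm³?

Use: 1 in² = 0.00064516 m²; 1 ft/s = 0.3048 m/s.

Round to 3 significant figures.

7.41×10⁶ cm³

5.97 ft/s × 0.3048 → 1.81966 m/s
6310 in² × 0.00064516 → 4.07096 m²
V = v × A × t = 1.81966 m/s × 4.07096 m² × 1 s = 7.40776 m³
7.40776 m³ ÷ (10⁻⁶ m³/cm³) = 7.40776×10⁶ cm³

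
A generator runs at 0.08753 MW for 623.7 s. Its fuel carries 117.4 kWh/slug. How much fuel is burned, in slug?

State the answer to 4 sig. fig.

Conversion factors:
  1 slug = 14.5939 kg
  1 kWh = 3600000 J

0.08753 MW → 87530 W
E = P × t = 87530 × 623.7 = 5.45925×10⁷ J
117.4 kWh/slug → 2.896×10⁷ J/kg
m = E / e_s = 5.45925×10⁷ / 2.896×10⁷ = 1.8851 kg
In slug: 1.8851 / 14.5939 = 0.12917 slug

0.1292 slug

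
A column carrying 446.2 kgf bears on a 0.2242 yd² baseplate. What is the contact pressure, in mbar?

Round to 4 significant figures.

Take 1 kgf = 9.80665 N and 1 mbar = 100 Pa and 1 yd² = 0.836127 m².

233.4 mbar

446.2 kgf × 9.80665 → 4375.73 N
0.2242 yd² × 0.836127 → 0.18746 m²
P = F / A = 4375.73 N / 0.18746 m² = 23342.2 Pa
23342.2 Pa ÷ (100 Pa/mbar) = 233.422 mbar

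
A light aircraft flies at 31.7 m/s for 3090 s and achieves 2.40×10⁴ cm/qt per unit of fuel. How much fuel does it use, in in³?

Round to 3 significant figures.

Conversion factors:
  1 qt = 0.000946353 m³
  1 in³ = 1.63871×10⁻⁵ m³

2.36×10⁴ in³

d = v × t = 31.7 × 3090 = 97953 m
2.40×10⁴ cm/qt → 253605 m/m³
V = d / (distance per unit fuel) = 97953 / 253605 = 0.386242 m³
In in³: 0.386242 / 1.63871×10⁻⁵ = 23569.9 in³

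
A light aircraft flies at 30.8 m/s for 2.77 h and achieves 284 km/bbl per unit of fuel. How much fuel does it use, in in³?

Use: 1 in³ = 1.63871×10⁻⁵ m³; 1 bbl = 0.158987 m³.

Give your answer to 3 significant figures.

2.77 h → 9972 s
d = v × t = 30.8 × 9972 = 307138 m
284 km/bbl → 1.78631×10⁶ m/m³
V = d / (distance per unit fuel) = 307138 / 1.78631×10⁶ = 0.17194 m³
In in³: 0.17194 / 1.63871×10⁻⁵ = 10492.4 in³

1.05×10⁴ in³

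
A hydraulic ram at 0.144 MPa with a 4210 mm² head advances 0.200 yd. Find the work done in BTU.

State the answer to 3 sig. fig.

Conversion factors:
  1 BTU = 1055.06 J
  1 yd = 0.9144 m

0.105 BTU

0.144 MPa → 144000 Pa
4210 mm² → 0.00421 m²
F = P × A = 144000 × 0.00421 = 606.24 N
0.200 yd → 0.18288 m
W = F × d = 606.24 × 0.18288 = 110.869 J
In BTU: 110.869 / 1055.06 = 0.105083 BTU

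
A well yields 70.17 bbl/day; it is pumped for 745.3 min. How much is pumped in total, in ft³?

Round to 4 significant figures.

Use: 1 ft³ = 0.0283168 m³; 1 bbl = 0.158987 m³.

70.17 bbl/day → 1.29122×10⁻⁴ m³/s
745.3 min → 44718 s
V = Q × t = 1.29122×10⁻⁴ × 44718 = 5.77408 m³
In ft³: 5.77408 / 0.0283168 = 203.91 ft³

203.9 ft³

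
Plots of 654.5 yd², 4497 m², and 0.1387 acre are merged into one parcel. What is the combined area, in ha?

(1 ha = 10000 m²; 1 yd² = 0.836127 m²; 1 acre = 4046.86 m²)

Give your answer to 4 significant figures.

654.5 yd² × 0.836127 = 547.245 m²
4497 m² (already m²)
0.1387 acre × 4046.86 = 561.299 m²
Sum: 547.245 + 4497 + 561.299 = 5605.54 m²
In ha: 5605.54 / 10000 = 0.560554 ha

0.5606 ha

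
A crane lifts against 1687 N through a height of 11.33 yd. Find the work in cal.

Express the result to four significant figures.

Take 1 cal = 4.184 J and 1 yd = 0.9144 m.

11.33 yd × 0.9144 = 10.3602 m
W = F × d = 1687 N × 10.3602 m = 17477.7 J
17477.7 J ÷ (4.184 J/cal) = 4177.27 cal

4177 cal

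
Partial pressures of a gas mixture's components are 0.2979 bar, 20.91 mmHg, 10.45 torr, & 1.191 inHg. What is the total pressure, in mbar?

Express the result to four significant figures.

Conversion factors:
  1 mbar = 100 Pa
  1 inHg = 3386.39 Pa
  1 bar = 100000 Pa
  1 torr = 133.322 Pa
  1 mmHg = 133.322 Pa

0.2979 bar × 100000 = 29790 Pa
20.91 mmHg × 133.322 = 2787.76 Pa
10.45 torr × 133.322 = 1393.21 Pa
1.191 inHg × 3386.39 = 4033.19 Pa
Combined: 29790 + 2787.76 + 1393.21 + 4033.19 = 38004.2 Pa
In mbar: 38004.2 / 100 = 380.042 mbar

380.0 mbar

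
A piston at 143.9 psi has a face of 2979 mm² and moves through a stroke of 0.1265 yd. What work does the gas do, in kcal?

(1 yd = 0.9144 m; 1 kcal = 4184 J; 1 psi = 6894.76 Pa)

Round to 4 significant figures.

143.9 psi → 992156 Pa
2979 mm² → 0.002979 m²
F = P × A = 992156 × 0.002979 = 2955.63 N
0.1265 yd → 0.115672 m
W = F × d = 2955.63 × 0.115672 = 341.884 J
In kcal: 341.884 / 4184 = 0.0817122 kcal

0.08171 kcal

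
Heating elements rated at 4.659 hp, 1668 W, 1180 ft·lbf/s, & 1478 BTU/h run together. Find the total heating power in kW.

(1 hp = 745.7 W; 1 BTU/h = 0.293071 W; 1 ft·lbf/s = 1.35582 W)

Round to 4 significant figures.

4.659 hp × 745.7 → 3474.22 W
1668 W (already W)
1180 ft·lbf/s × 1.35582 → 1599.87 W
1478 BTU/h × 0.293071 → 433.159 W
Sum: 3474.22 + 1668 + 1599.87 + 433.159 = 7175.25 W
In kW: 7175.25 / 1000 = 7.17525 kW

7.175 kW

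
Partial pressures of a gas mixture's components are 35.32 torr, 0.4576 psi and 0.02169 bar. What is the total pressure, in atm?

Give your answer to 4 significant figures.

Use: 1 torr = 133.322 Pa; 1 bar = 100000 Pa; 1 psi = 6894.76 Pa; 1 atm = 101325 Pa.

0.09902 atm

35.32 torr × 133.322 = 4708.93 Pa
0.4576 psi × 6894.76 = 3155.04 Pa
0.02169 bar × 100000 = 2169 Pa
Combined: 4708.93 + 3155.04 + 2169 = 10033 Pa
In atm: 10033 / 101325 = 0.099018 atm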